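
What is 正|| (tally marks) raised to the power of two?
Convert 正|| (tally marks) → 5 + 2 = 7 (decimal)
Convert two (English words) → 2 (decimal)
Compute 7 ^ 2 = 49
49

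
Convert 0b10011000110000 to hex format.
Convert 0b10011000110000 (binary) → 8192 + 1024 + 512 + 32 + 16 = 9776 (decimal)
Convert 9776 (decimal) → 9776 = 2×4096 + 6×256 + 3×16 → 0x2630 (hexadecimal)
0x2630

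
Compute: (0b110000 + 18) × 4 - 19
Convert 0b110000 (binary) → 32 + 16 = 48 (decimal)
Expression in decimal: (48 + 18) × 4 - 19
Parentheses first: 48 + 18 = 66
Multiply: 66 × 4 = 264
Subtract: 264 - 19 = 245
245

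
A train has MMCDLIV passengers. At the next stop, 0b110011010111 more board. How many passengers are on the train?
Convert MMCDLIV (Roman numeral) → 1000 + 1000 + 400 + 50 + 4 = 2454 (decimal)
Convert 0b110011010111 (binary) → 2048 + 1024 + 128 + 64 + 16 + 4 + 2 + 1 = 3287 (decimal)
Compute 2454 + 3287 = 5741
5741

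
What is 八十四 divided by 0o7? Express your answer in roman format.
Convert 八十四 (Chinese numeral) → 8×10 + 4 = 84 (decimal)
Convert 0o7 (octal) → 7 (decimal)
Compute 84 ÷ 7 = 12
Convert 12 (decimal) → 12 = 10 + 1 + 1 → XII (Roman numeral)
XII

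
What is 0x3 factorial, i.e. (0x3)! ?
Convert 0x3 (hexadecimal) → 3 (decimal)
Compute 3! = 6
6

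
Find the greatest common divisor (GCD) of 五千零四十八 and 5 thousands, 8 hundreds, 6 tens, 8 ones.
Convert 五千零四十八 (Chinese numeral) → 5×1000 + 4×10 + 8 = 5048 (decimal)
Convert 5 thousands, 8 hundreds, 6 tens, 8 ones (place-value notation) → 5×1000 + 8×100 + 6×10 + 8 = 5868 (decimal)
Compute gcd(5048, 5868) = 4
4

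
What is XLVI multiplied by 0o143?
Convert XLVI (Roman numeral) → 40 + 5 + 1 = 46 (decimal)
Convert 0o143 (octal) → 1×64 + 4×8 + 3 = 99 (decimal)
Compute 46 × 99 = 4554
4554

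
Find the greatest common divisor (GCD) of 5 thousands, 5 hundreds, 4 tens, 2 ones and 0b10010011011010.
Convert 5 thousands, 5 hundreds, 4 tens, 2 ones (place-value notation) → 5×1000 + 5×100 + 4×10 + 2 = 5542 (decimal)
Convert 0b10010011011010 (binary) → 8192 + 1024 + 128 + 64 + 16 + 8 + 2 = 9434 (decimal)
Compute gcd(5542, 9434) = 2
2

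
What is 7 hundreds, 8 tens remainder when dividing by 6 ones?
Convert 7 hundreds, 8 tens (place-value notation) → 7×100 + 8×10 = 780 (decimal)
Convert 6 ones (place-value notation) → 6 (decimal)
Compute 780 mod 6 = 0
0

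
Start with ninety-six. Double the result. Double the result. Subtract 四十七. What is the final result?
Convert ninety-six (English words) → 96 (decimal)
Start: 96
96 × 2 = 192
192 × 2 = 384
Convert 四十七 (Chinese numeral) → 4×10 + 7 = 47 (decimal)
384 - 47 = 337
337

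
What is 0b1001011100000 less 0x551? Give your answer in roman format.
Convert 0b1001011100000 (binary) → 4096 + 512 + 128 + 64 + 32 = 4832 (decimal)
Convert 0x551 (hexadecimal) → 5×256 + 5×16 + 1 = 1361 (decimal)
Compute 4832 - 1361 = 3471
Convert 3471 (decimal) → 3471 = 1000 + 1000 + 1000 + 400 + 50 + 10 + 10 + 1 → MMMCDLXXI (Roman numeral)
MMMCDLXXI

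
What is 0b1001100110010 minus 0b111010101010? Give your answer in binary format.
Convert 0b1001100110010 (binary) → 4096 + 512 + 256 + 32 + 16 + 2 = 4914 (decimal)
Convert 0b111010101010 (binary) → 2048 + 1024 + 512 + 128 + 32 + 8 + 2 = 3754 (decimal)
Compute 4914 - 3754 = 1160
Convert 1160 (decimal) → 1160 = 1024 + 128 + 8 → 0b10010001000 (binary)
0b10010001000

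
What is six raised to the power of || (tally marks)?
Convert six (English words) → 6 (decimal)
Convert || (tally marks) → 2 (decimal)
Compute 6 ^ 2 = 36
36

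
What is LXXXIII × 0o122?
Convert LXXXIII (Roman numeral) → 50 + 10 + 10 + 10 + 1 + 1 + 1 = 83 (decimal)
Convert 0o122 (octal) → 1×64 + 2×8 + 2 = 82 (decimal)
Compute 83 × 82 = 6806
6806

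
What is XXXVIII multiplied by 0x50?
Convert XXXVIII (Roman numeral) → 10 + 10 + 10 + 5 + 1 + 1 + 1 = 38 (decimal)
Convert 0x50 (hexadecimal) → 5×16 = 80 (decimal)
Compute 38 × 80 = 3040
3040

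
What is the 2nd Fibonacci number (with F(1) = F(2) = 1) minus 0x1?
The 2nd Fibonacci number (with F(1) = F(2) = 1) = 1
Convert 0x1 (hexadecimal) → 1 (decimal)
Compute 1 - 1 = 0
0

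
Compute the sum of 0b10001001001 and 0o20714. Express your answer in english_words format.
Convert 0b10001001001 (binary) → 1024 + 64 + 8 + 1 = 1097 (decimal)
Convert 0o20714 (octal) → 2×4096 + 7×64 + 1×8 + 4 = 8652 (decimal)
Compute 1097 + 8652 = 9749
Convert 9749 (decimal) → 9749 = 9×1000 + 7×100 + 49 → nine thousand seven hundred forty-nine (English words)
nine thousand seven hundred forty-nine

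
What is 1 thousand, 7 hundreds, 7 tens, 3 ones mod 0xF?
Convert 1 thousand, 7 hundreds, 7 tens, 3 ones (place-value notation) → 1×1000 + 7×100 + 7×10 + 3 = 1773 (decimal)
Convert 0xF (hexadecimal) → 15 (decimal)
Compute 1773 mod 15 = 3
3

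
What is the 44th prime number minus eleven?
The 44th prime number = 193
Convert eleven (English words) → 11 (decimal)
Compute 193 - 11 = 182
182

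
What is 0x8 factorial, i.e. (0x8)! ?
Convert 0x8 (hexadecimal) → 8 (decimal)
Compute 8! = 40320
40320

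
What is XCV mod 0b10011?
Convert XCV (Roman numeral) → 90 + 5 = 95 (decimal)
Convert 0b10011 (binary) → 16 + 2 + 1 = 19 (decimal)
Compute 95 mod 19 = 0
0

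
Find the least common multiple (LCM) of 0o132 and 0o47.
Convert 0o132 (octal) → 1×64 + 3×8 + 2 = 90 (decimal)
Convert 0o47 (octal) → 4×8 + 7 = 39 (decimal)
Compute lcm(90, 39) = 1170
1170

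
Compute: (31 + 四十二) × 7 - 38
Convert 四十二 (Chinese numeral) → 4×10 + 2 = 42 (decimal)
Expression in decimal: (31 + 42) × 7 - 38
Parentheses first: 31 + 42 = 73
Multiply: 73 × 7 = 511
Subtract: 511 - 38 = 473
473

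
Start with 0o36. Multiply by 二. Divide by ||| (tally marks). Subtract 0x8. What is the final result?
Convert 0o36 (octal) → 3×8 + 6 = 30 (decimal)
Start: 30
Convert 二 (Chinese numeral) → 2 (decimal)
30 × 2 = 60
Convert ||| (tally marks) → 3 (decimal)
60 ÷ 3 = 20
Convert 0x8 (hexadecimal) → 8 (decimal)
20 - 8 = 12
12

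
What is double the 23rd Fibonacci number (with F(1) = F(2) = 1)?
The 23rd Fibonacci number (with F(1) = F(2) = 1) = 28657
Compute 28657 × 2 = 57314
57314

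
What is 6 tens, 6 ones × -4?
Convert 6 tens, 6 ones (place-value notation) → 6×10 + 6 = 66 (decimal)
Compute 66 × -4 = -264
-264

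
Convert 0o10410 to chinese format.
Convert 0o10410 (octal) → 1×4096 + 4×64 + 1×8 = 4360 (decimal)
Convert 4360 (decimal) → 4360 = 4×1000 + 3×100 + 6×10 → 四千三百六十 (Chinese numeral)
四千三百六十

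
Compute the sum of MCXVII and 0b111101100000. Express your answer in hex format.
Convert MCXVII (Roman numeral) → 1000 + 100 + 10 + 5 + 1 + 1 = 1117 (decimal)
Convert 0b111101100000 (binary) → 2048 + 1024 + 512 + 256 + 64 + 32 = 3936 (decimal)
Compute 1117 + 3936 = 5053
Convert 5053 (decimal) → 5053 = 1×4096 + 3×256 + 11×16 + 13 → 0x13BD (hexadecimal)
0x13BD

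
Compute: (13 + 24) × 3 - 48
Parentheses first: 13 + 24 = 37
Multiply: 37 × 3 = 111
Subtract: 111 - 48 = 63
63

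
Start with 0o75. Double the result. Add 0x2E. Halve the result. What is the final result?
Convert 0o75 (octal) → 7×8 + 5 = 61 (decimal)
Start: 61
61 × 2 = 122
Convert 0x2E (hexadecimal) → 2×16 + 14 = 46 (decimal)
122 + 46 = 168
168 ÷ 2 = 84
84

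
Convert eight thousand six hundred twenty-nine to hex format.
Convert eight thousand six hundred twenty-nine (English words) → 8×1000 + 6×100 + 29 = 8629 (decimal)
Convert 8629 (decimal) → 8629 = 2×4096 + 1×256 + 11×16 + 5 → 0x21B5 (hexadecimal)
0x21B5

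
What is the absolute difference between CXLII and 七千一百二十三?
Convert CXLII (Roman numeral) → 100 + 40 + 1 + 1 = 142 (decimal)
Convert 七千一百二十三 (Chinese numeral) → 7×1000 + 1×100 + 2×10 + 3 = 7123 (decimal)
Compute |142 - 7123| = 6981
6981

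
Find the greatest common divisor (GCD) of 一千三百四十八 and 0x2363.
Convert 一千三百四十八 (Chinese numeral) → 1×1000 + 3×100 + 4×10 + 8 = 1348 (decimal)
Convert 0x2363 (hexadecimal) → 2×4096 + 3×256 + 6×16 + 3 = 9059 (decimal)
Compute gcd(1348, 9059) = 1
1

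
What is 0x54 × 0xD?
Convert 0x54 (hexadecimal) → 5×16 + 4 = 84 (decimal)
Convert 0xD (hexadecimal) → 13 (decimal)
Compute 84 × 13 = 1092
1092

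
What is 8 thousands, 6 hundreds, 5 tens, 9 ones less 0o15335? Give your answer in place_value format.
Convert 8 thousands, 6 hundreds, 5 tens, 9 ones (place-value notation) → 8×1000 + 6×100 + 5×10 + 9 = 8659 (decimal)
Convert 0o15335 (octal) → 1×4096 + 5×512 + 3×64 + 3×8 + 5 = 6877 (decimal)
Compute 8659 - 6877 = 1782
Convert 1782 (decimal) → 1782 = 1×1000 + 7×100 + 8×10 + 2 → 1 thousand, 7 hundreds, 8 tens, 2 ones (place-value notation)
1 thousand, 7 hundreds, 8 tens, 2 ones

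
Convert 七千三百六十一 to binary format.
Convert 七千三百六十一 (Chinese numeral) → 7×1000 + 3×100 + 6×10 + 1 = 7361 (decimal)
Convert 7361 (decimal) → 7361 = 4096 + 2048 + 1024 + 128 + 64 + 1 → 0b1110011000001 (binary)
0b1110011000001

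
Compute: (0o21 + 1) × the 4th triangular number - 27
Convert 0o21 (octal) → 2×8 + 1 = 17 (decimal)
Convert the 4th triangular number (triangular index) → 4×5/2 = 10 (decimal)
Expression in decimal: (17 + 1) × 10 - 27
Parentheses first: 17 + 1 = 18
Multiply: 18 × 10 = 180
Subtract: 180 - 27 = 153
153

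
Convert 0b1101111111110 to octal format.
Convert 0b1101111111110 (binary) → 4096 + 2048 + 512 + 256 + 128 + 64 + 32 + 16 + 8 + 4 + 2 = 7166 (decimal)
Convert 7166 (decimal) → 7166 = 1×4096 + 5×512 + 7×64 + 7×8 + 6 → 0o15776 (octal)
0o15776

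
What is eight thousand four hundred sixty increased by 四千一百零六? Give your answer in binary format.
Convert eight thousand four hundred sixty (English words) → 8×1000 + 4×100 + 60 = 8460 (decimal)
Convert 四千一百零六 (Chinese numeral) → 4×1000 + 1×100 + 6 = 4106 (decimal)
Compute 8460 + 4106 = 12566
Convert 12566 (decimal) → 12566 = 8192 + 4096 + 256 + 16 + 4 + 2 → 0b11000100010110 (binary)
0b11000100010110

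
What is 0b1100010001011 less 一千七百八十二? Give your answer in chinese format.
Convert 0b1100010001011 (binary) → 4096 + 2048 + 128 + 8 + 2 + 1 = 6283 (decimal)
Convert 一千七百八十二 (Chinese numeral) → 1×1000 + 7×100 + 8×10 + 2 = 1782 (decimal)
Compute 6283 - 1782 = 4501
Convert 4501 (decimal) → 4501 = 4×1000 + 5×100 + 1 → 四千五百零一 (Chinese numeral)
四千五百零一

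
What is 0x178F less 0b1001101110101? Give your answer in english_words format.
Convert 0x178F (hexadecimal) → 1×4096 + 7×256 + 8×16 + 15 = 6031 (decimal)
Convert 0b1001101110101 (binary) → 4096 + 512 + 256 + 64 + 32 + 16 + 4 + 1 = 4981 (decimal)
Compute 6031 - 4981 = 1050
Convert 1050 (decimal) → 1050 = 1×1000 + 50 → one thousand fifty (English words)
one thousand fifty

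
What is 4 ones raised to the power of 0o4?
Convert 4 ones (place-value notation) → 4 (decimal)
Convert 0o4 (octal) → 4 (decimal)
Compute 4 ^ 4 = 256
256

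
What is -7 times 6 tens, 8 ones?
Convert 6 tens, 8 ones (place-value notation) → 6×10 + 8 = 68 (decimal)
Compute -7 × 68 = -476
-476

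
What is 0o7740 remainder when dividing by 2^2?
Convert 0o7740 (octal) → 7×512 + 7×64 + 4×8 = 4064 (decimal)
Convert 2^2 (power) → 4 (decimal)
Compute 4064 mod 4 = 0
0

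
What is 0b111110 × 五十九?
Convert 0b111110 (binary) → 32 + 16 + 8 + 4 + 2 = 62 (decimal)
Convert 五十九 (Chinese numeral) → 5×10 + 9 = 59 (decimal)
Compute 62 × 59 = 3658
3658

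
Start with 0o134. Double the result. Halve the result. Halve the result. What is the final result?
Convert 0o134 (octal) → 1×64 + 3×8 + 4 = 92 (decimal)
Start: 92
92 × 2 = 184
184 ÷ 2 = 92
92 ÷ 2 = 46
46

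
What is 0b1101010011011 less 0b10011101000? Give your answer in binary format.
Convert 0b1101010011011 (binary) → 4096 + 2048 + 512 + 128 + 16 + 8 + 2 + 1 = 6811 (decimal)
Convert 0b10011101000 (binary) → 1024 + 128 + 64 + 32 + 8 = 1256 (decimal)
Compute 6811 - 1256 = 5555
Convert 5555 (decimal) → 5555 = 4096 + 1024 + 256 + 128 + 32 + 16 + 2 + 1 → 0b1010110110011 (binary)
0b1010110110011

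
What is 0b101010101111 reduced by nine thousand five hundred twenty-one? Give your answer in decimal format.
Convert 0b101010101111 (binary) → 2048 + 512 + 128 + 32 + 8 + 4 + 2 + 1 = 2735 (decimal)
Convert nine thousand five hundred twenty-one (English words) → 9×1000 + 5×100 + 21 = 9521 (decimal)
Compute 2735 - 9521 = -6786
-6786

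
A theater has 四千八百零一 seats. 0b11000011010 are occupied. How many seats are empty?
Convert 四千八百零一 (Chinese numeral) → 4×1000 + 8×100 + 1 = 4801 (decimal)
Convert 0b11000011010 (binary) → 1024 + 512 + 16 + 8 + 2 = 1562 (decimal)
Compute 4801 - 1562 = 3239
3239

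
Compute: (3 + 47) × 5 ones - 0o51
Convert 5 ones (place-value notation) → 5 (decimal)
Convert 0o51 (octal) → 5×8 + 1 = 41 (decimal)
Expression in decimal: (3 + 47) × 5 - 41
Parentheses first: 3 + 47 = 50
Multiply: 50 × 5 = 250
Subtract: 250 - 41 = 209
209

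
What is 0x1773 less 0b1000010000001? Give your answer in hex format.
Convert 0x1773 (hexadecimal) → 1×4096 + 7×256 + 7×16 + 3 = 6003 (decimal)
Convert 0b1000010000001 (binary) → 4096 + 128 + 1 = 4225 (decimal)
Compute 6003 - 4225 = 1778
Convert 1778 (decimal) → 1778 = 6×256 + 15×16 + 2 → 0x6F2 (hexadecimal)
0x6F2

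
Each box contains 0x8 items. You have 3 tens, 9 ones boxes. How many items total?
Convert 0x8 (hexadecimal) → 8 (decimal)
Convert 3 tens, 9 ones (place-value notation) → 3×10 + 9 = 39 (decimal)
Compute 8 × 39 = 312
312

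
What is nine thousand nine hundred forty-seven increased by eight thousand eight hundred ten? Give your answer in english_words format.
Convert nine thousand nine hundred forty-seven (English words) → 9×1000 + 9×100 + 47 = 9947 (decimal)
Convert eight thousand eight hundred ten (English words) → 8×1000 + 8×100 + 10 = 8810 (decimal)
Compute 9947 + 8810 = 18757
Convert 18757 (decimal) → 18757 = 18×1000 + 7×100 + 57 → eighteen thousand seven hundred fifty-seven (English words)
eighteen thousand seven hundred fifty-seven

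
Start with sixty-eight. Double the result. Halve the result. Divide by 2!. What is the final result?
Convert sixty-eight (English words) → 68 (decimal)
Start: 68
68 × 2 = 136
136 ÷ 2 = 68
Convert 2! (factorial) → 2 (decimal)
68 ÷ 2 = 34
34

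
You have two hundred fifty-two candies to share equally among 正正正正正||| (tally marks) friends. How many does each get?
Convert two hundred fifty-two (English words) → 2×100 + 52 = 252 (decimal)
Convert 正正正正正||| (tally marks) → 5 + 5 + 5 + 5 + 5 + 3 = 28 (decimal)
Compute 252 ÷ 28 = 9
9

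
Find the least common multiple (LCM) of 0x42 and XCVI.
Convert 0x42 (hexadecimal) → 4×16 + 2 = 66 (decimal)
Convert XCVI (Roman numeral) → 90 + 5 + 1 = 96 (decimal)
Compute lcm(66, 96) = 1056
1056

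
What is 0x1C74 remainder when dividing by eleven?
Convert 0x1C74 (hexadecimal) → 1×4096 + 12×256 + 7×16 + 4 = 7284 (decimal)
Convert eleven (English words) → 11 (decimal)
Compute 7284 mod 11 = 2
2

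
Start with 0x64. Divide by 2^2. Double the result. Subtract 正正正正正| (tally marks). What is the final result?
Convert 0x64 (hexadecimal) → 6×16 + 4 = 100 (decimal)
Start: 100
Convert 2^2 (power) → 4 (decimal)
100 ÷ 4 = 25
25 × 2 = 50
Convert 正正正正正| (tally marks) → 5 + 5 + 5 + 5 + 5 + 1 = 26 (decimal)
50 - 26 = 24
24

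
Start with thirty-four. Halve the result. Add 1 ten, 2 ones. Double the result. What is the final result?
Convert thirty-four (English words) → 34 (decimal)
Start: 34
34 ÷ 2 = 17
Convert 1 ten, 2 ones (place-value notation) → 1×10 + 2 = 12 (decimal)
17 + 12 = 29
29 × 2 = 58
58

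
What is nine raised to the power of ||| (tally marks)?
Convert nine (English words) → 9 (decimal)
Convert ||| (tally marks) → 3 (decimal)
Compute 9 ^ 3 = 729
729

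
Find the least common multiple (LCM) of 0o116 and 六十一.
Convert 0o116 (octal) → 1×64 + 1×8 + 6 = 78 (decimal)
Convert 六十一 (Chinese numeral) → 6×10 + 1 = 61 (decimal)
Compute lcm(78, 61) = 4758
4758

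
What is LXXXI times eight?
Convert LXXXI (Roman numeral) → 50 + 10 + 10 + 10 + 1 = 81 (decimal)
Convert eight (English words) → 8 (decimal)
Compute 81 × 8 = 648
648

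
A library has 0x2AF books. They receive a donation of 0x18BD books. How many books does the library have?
Convert 0x2AF (hexadecimal) → 2×256 + 10×16 + 15 = 687 (decimal)
Convert 0x18BD (hexadecimal) → 1×4096 + 8×256 + 11×16 + 13 = 6333 (decimal)
Compute 687 + 6333 = 7020
7020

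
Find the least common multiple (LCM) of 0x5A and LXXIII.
Convert 0x5A (hexadecimal) → 5×16 + 10 = 90 (decimal)
Convert LXXIII (Roman numeral) → 50 + 10 + 10 + 1 + 1 + 1 = 73 (decimal)
Compute lcm(90, 73) = 6570
6570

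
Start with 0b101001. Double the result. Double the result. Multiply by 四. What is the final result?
Convert 0b101001 (binary) → 32 + 8 + 1 = 41 (decimal)
Start: 41
41 × 2 = 82
82 × 2 = 164
Convert 四 (Chinese numeral) → 4 (decimal)
164 × 4 = 656
656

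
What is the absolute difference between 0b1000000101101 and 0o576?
Convert 0b1000000101101 (binary) → 4096 + 32 + 8 + 4 + 1 = 4141 (decimal)
Convert 0o576 (octal) → 5×64 + 7×8 + 6 = 382 (decimal)
Compute |4141 - 382| = 3759
3759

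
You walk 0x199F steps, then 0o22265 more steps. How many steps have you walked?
Convert 0x199F (hexadecimal) → 1×4096 + 9×256 + 9×16 + 15 = 6559 (decimal)
Convert 0o22265 (octal) → 2×4096 + 2×512 + 2×64 + 6×8 + 5 = 9397 (decimal)
Compute 6559 + 9397 = 15956
15956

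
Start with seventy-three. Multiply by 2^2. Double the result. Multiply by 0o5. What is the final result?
Convert seventy-three (English words) → 73 (decimal)
Start: 73
Convert 2^2 (power) → 4 (decimal)
73 × 4 = 292
292 × 2 = 584
Convert 0o5 (octal) → 5 (decimal)
584 × 5 = 2920
2920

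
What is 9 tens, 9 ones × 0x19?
Convert 9 tens, 9 ones (place-value notation) → 9×10 + 9 = 99 (decimal)
Convert 0x19 (hexadecimal) → 1×16 + 9 = 25 (decimal)
Compute 99 × 25 = 2475
2475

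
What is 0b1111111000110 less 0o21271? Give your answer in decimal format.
Convert 0b1111111000110 (binary) → 4096 + 2048 + 1024 + 512 + 256 + 128 + 64 + 4 + 2 = 8134 (decimal)
Convert 0o21271 (octal) → 2×4096 + 1×512 + 2×64 + 7×8 + 1 = 8889 (decimal)
Compute 8134 - 8889 = -755
-755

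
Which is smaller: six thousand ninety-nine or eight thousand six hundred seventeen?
Convert six thousand ninety-nine (English words) → 6×1000 + 99 = 6099 (decimal)
Convert eight thousand six hundred seventeen (English words) → 8×1000 + 6×100 + 17 = 8617 (decimal)
Compare 6099 vs 8617: smaller = 6099
6099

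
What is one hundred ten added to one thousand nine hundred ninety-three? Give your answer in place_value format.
Convert one hundred ten (English words) → 1×100 + 10 = 110 (decimal)
Convert one thousand nine hundred ninety-three (English words) → 1×1000 + 9×100 + 93 = 1993 (decimal)
Compute 110 + 1993 = 2103
Convert 2103 (decimal) → 2103 = 2×1000 + 1×100 + 3 → 2 thousands, 1 hundred, 3 ones (place-value notation)
2 thousands, 1 hundred, 3 ones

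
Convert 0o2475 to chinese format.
Convert 0o2475 (octal) → 2×512 + 4×64 + 7×8 + 5 = 1341 (decimal)
Convert 1341 (decimal) → 1341 = 1×1000 + 3×100 + 4×10 + 1 → 一千三百四十一 (Chinese numeral)
一千三百四十一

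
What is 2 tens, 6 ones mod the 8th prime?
Convert 2 tens, 6 ones (place-value notation) → 2×10 + 6 = 26 (decimal)
Convert the 8th prime (prime index) → 19 (decimal)
Compute 26 mod 19 = 7
7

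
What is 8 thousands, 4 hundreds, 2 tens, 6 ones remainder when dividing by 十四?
Convert 8 thousands, 4 hundreds, 2 tens, 6 ones (place-value notation) → 8×1000 + 4×100 + 2×10 + 6 = 8426 (decimal)
Convert 十四 (Chinese numeral) → 1×10 + 4 = 14 (decimal)
Compute 8426 mod 14 = 12
12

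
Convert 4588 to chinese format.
Convert 4588 (decimal) → 4588 = 4×1000 + 5×100 + 8×10 + 8 → 四千五百八十八 (Chinese numeral)
四千五百八十八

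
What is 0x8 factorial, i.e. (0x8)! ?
Convert 0x8 (hexadecimal) → 8 (decimal)
Compute 8! = 40320
40320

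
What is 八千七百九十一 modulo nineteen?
Convert 八千七百九十一 (Chinese numeral) → 8×1000 + 7×100 + 9×10 + 1 = 8791 (decimal)
Convert nineteen (English words) → 19 (decimal)
Compute 8791 mod 19 = 13
13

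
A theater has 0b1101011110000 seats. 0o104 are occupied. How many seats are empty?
Convert 0b1101011110000 (binary) → 4096 + 2048 + 512 + 128 + 64 + 32 + 16 = 6896 (decimal)
Convert 0o104 (octal) → 1×64 + 4 = 68 (decimal)
Compute 6896 - 68 = 6828
6828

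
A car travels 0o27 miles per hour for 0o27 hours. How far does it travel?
Convert 0o27 (octal) → 2×8 + 7 = 23 (decimal)
Convert 0o27 (octal) → 2×8 + 7 = 23 (decimal)
Compute 23 × 23 = 529
529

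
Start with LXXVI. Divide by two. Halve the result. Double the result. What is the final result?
Convert LXXVI (Roman numeral) → 50 + 10 + 10 + 5 + 1 = 76 (decimal)
Start: 76
Convert two (English words) → 2 (decimal)
76 ÷ 2 = 38
38 ÷ 2 = 19
19 × 2 = 38
38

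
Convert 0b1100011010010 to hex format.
Convert 0b1100011010010 (binary) → 4096 + 2048 + 128 + 64 + 16 + 2 = 6354 (decimal)
Convert 6354 (decimal) → 6354 = 1×4096 + 8×256 + 13×16 + 2 → 0x18D2 (hexadecimal)
0x18D2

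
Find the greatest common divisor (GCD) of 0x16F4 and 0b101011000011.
Convert 0x16F4 (hexadecimal) → 1×4096 + 6×256 + 15×16 + 4 = 5876 (decimal)
Convert 0b101011000011 (binary) → 2048 + 512 + 128 + 64 + 2 + 1 = 2755 (decimal)
Compute gcd(5876, 2755) = 1
1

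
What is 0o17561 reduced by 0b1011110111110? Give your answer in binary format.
Convert 0o17561 (octal) → 1×4096 + 7×512 + 5×64 + 6×8 + 1 = 8049 (decimal)
Convert 0b1011110111110 (binary) → 4096 + 1024 + 512 + 256 + 128 + 32 + 16 + 8 + 4 + 2 = 6078 (decimal)
Compute 8049 - 6078 = 1971
Convert 1971 (decimal) → 1971 = 1024 + 512 + 256 + 128 + 32 + 16 + 2 + 1 → 0b11110110011 (binary)
0b11110110011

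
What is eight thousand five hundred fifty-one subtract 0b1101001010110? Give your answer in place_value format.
Convert eight thousand five hundred fifty-one (English words) → 8×1000 + 5×100 + 51 = 8551 (decimal)
Convert 0b1101001010110 (binary) → 4096 + 2048 + 512 + 64 + 16 + 4 + 2 = 6742 (decimal)
Compute 8551 - 6742 = 1809
Convert 1809 (decimal) → 1809 = 1×1000 + 8×100 + 9 → 1 thousand, 8 hundreds, 9 ones (place-value notation)
1 thousand, 8 hundreds, 9 ones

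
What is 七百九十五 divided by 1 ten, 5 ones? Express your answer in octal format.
Convert 七百九十五 (Chinese numeral) → 7×100 + 9×10 + 5 = 795 (decimal)
Convert 1 ten, 5 ones (place-value notation) → 1×10 + 5 = 15 (decimal)
Compute 795 ÷ 15 = 53
Convert 53 (decimal) → 53 = 6×8 + 5 → 0o65 (octal)
0o65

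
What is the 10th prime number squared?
The 10th prime number = 29
Compute 29² = 29 × 29 = 841
841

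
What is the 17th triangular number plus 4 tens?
The 17th triangular number = 17×18/2 = 153
Convert 4 tens (place-value notation) → 4×10 = 40 (decimal)
Compute 153 + 40 = 193
193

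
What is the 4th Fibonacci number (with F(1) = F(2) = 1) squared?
The 4th Fibonacci number (with F(1) = F(2) = 1): 1, 1, 2, 3 → 3
Compute 3² = 3 × 3 = 9
9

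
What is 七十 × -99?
Convert 七十 (Chinese numeral) → 7×10 = 70 (decimal)
Compute 70 × -99 = -6930
-6930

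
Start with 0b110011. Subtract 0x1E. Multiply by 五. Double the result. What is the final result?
Convert 0b110011 (binary) → 32 + 16 + 2 + 1 = 51 (decimal)
Start: 51
Convert 0x1E (hexadecimal) → 1×16 + 14 = 30 (decimal)
51 - 30 = 21
Convert 五 (Chinese numeral) → 5 (decimal)
21 × 5 = 105
105 × 2 = 210
210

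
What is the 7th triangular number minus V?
The 7th triangular number = 7×8/2 = 28
Convert V (Roman numeral) → 5 (decimal)
Compute 28 - 5 = 23
23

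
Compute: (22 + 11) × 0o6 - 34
Convert 0o6 (octal) → 6 (decimal)
Expression in decimal: (22 + 11) × 6 - 34
Parentheses first: 22 + 11 = 33
Multiply: 33 × 6 = 198
Subtract: 198 - 34 = 164
164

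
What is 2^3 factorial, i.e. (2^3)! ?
Convert 2^3 (power) → 8 (decimal)
Compute 8! = 40320
40320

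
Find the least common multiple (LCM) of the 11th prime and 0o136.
Convert the 11th prime (prime index) → 31 (decimal)
Convert 0o136 (octal) → 1×64 + 3×8 + 6 = 94 (decimal)
Compute lcm(31, 94) = 2914
2914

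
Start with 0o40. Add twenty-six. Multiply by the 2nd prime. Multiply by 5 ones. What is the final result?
Convert 0o40 (octal) → 4×8 = 32 (decimal)
Start: 32
Convert twenty-six (English words) → 26 (decimal)
32 + 26 = 58
Convert the 2nd prime (prime index) → 3 (decimal)
58 × 3 = 174
Convert 5 ones (place-value notation) → 5 (decimal)
174 × 5 = 870
870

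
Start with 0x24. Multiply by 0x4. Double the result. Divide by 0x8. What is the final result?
Convert 0x24 (hexadecimal) → 2×16 + 4 = 36 (decimal)
Start: 36
Convert 0x4 (hexadecimal) → 4 (decimal)
36 × 4 = 144
144 × 2 = 288
Convert 0x8 (hexadecimal) → 8 (decimal)
288 ÷ 8 = 36
36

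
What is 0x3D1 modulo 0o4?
Convert 0x3D1 (hexadecimal) → 3×256 + 13×16 + 1 = 977 (decimal)
Convert 0o4 (octal) → 4 (decimal)
Compute 977 mod 4 = 1
1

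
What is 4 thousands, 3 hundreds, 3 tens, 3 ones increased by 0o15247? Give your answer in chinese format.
Convert 4 thousands, 3 hundreds, 3 tens, 3 ones (place-value notation) → 4×1000 + 3×100 + 3×10 + 3 = 4333 (decimal)
Convert 0o15247 (octal) → 1×4096 + 5×512 + 2×64 + 4×8 + 7 = 6823 (decimal)
Compute 4333 + 6823 = 11156
Convert 11156 (decimal) → 11156 = 1×10000 + 1×1000 + 1×100 + 5×10 + 6 → 一万一千一百五十六 (Chinese numeral)
一万一千一百五十六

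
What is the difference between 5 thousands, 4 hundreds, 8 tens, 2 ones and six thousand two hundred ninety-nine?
Convert 5 thousands, 4 hundreds, 8 tens, 2 ones (place-value notation) → 5×1000 + 4×100 + 8×10 + 2 = 5482 (decimal)
Convert six thousand two hundred ninety-nine (English words) → 6×1000 + 2×100 + 99 = 6299 (decimal)
Difference: |5482 - 6299| = 817
817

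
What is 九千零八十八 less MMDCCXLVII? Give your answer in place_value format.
Convert 九千零八十八 (Chinese numeral) → 9×1000 + 8×10 + 8 = 9088 (decimal)
Convert MMDCCXLVII (Roman numeral) → 1000 + 1000 + 500 + 100 + 100 + 40 + 5 + 1 + 1 = 2747 (decimal)
Compute 9088 - 2747 = 6341
Convert 6341 (decimal) → 6341 = 6×1000 + 3×100 + 4×10 + 1 → 6 thousands, 3 hundreds, 4 tens, 1 one (place-value notation)
6 thousands, 3 hundreds, 4 tens, 1 one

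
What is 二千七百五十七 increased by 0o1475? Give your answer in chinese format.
Convert 二千七百五十七 (Chinese numeral) → 2×1000 + 7×100 + 5×10 + 7 = 2757 (decimal)
Convert 0o1475 (octal) → 1×512 + 4×64 + 7×8 + 5 = 829 (decimal)
Compute 2757 + 829 = 3586
Convert 3586 (decimal) → 3586 = 3×1000 + 5×100 + 8×10 + 6 → 三千五百八十六 (Chinese numeral)
三千五百八十六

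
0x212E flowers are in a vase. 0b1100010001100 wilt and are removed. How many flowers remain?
Convert 0x212E (hexadecimal) → 2×4096 + 1×256 + 2×16 + 14 = 8494 (decimal)
Convert 0b1100010001100 (binary) → 4096 + 2048 + 128 + 8 + 4 = 6284 (decimal)
Compute 8494 - 6284 = 2210
2210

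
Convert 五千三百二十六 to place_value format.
Convert 五千三百二十六 (Chinese numeral) → 5×1000 + 3×100 + 2×10 + 6 = 5326 (decimal)
Convert 5326 (decimal) → 5326 = 5×1000 + 3×100 + 2×10 + 6 → 5 thousands, 3 hundreds, 2 tens, 6 ones (place-value notation)
5 thousands, 3 hundreds, 2 tens, 6 ones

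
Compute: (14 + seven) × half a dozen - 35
Convert seven (English words) → 7 (decimal)
Convert half a dozen (colloquial) → 6 (decimal)
Expression in decimal: (14 + 7) × 6 - 35
Parentheses first: 14 + 7 = 21
Multiply: 21 × 6 = 126
Subtract: 126 - 35 = 91
91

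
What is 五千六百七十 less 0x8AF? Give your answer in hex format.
Convert 五千六百七十 (Chinese numeral) → 5×1000 + 6×100 + 7×10 = 5670 (decimal)
Convert 0x8AF (hexadecimal) → 8×256 + 10×16 + 15 = 2223 (decimal)
Compute 5670 - 2223 = 3447
Convert 3447 (decimal) → 3447 = 13×256 + 7×16 + 7 → 0xD77 (hexadecimal)
0xD77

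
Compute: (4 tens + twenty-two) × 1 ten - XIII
Convert 4 tens (place-value notation) → 4×10 = 40 (decimal)
Convert twenty-two (English words) → 22 (decimal)
Convert 1 ten (place-value notation) → 1×10 = 10 (decimal)
Convert XIII (Roman numeral) → 10 + 1 + 1 + 1 = 13 (decimal)
Expression in decimal: (40 + 22) × 10 - 13
Parentheses first: 40 + 22 = 62
Multiply: 62 × 10 = 620
Subtract: 620 - 13 = 607
607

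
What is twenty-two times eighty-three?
Convert twenty-two (English words) → 22 (decimal)
Convert eighty-three (English words) → 83 (decimal)
Compute 22 × 83 = 1826
1826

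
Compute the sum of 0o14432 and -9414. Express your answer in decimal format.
Convert 0o14432 (octal) → 1×4096 + 4×512 + 4×64 + 3×8 + 2 = 6426 (decimal)
Compute 6426 + -9414 = -2988
-2988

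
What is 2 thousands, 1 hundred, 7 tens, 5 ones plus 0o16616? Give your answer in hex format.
Convert 2 thousands, 1 hundred, 7 tens, 5 ones (place-value notation) → 2×1000 + 1×100 + 7×10 + 5 = 2175 (decimal)
Convert 0o16616 (octal) → 1×4096 + 6×512 + 6×64 + 1×8 + 6 = 7566 (decimal)
Compute 2175 + 7566 = 9741
Convert 9741 (decimal) → 9741 = 2×4096 + 6×256 + 13 → 0x260D (hexadecimal)
0x260D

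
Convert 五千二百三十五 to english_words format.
Convert 五千二百三十五 (Chinese numeral) → 5×1000 + 2×100 + 3×10 + 5 = 5235 (decimal)
Convert 5235 (decimal) → 5235 = 5×1000 + 2×100 + 35 → five thousand two hundred thirty-five (English words)
five thousand two hundred thirty-five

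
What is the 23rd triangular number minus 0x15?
The 23rd triangular number = 23×24/2 = 276
Convert 0x15 (hexadecimal) → 1×16 + 5 = 21 (decimal)
Compute 276 - 21 = 255
255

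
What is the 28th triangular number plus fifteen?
The 28th triangular number = 28×29/2 = 406
Convert fifteen (English words) → 15 (decimal)
Compute 406 + 15 = 421
421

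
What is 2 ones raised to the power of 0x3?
Convert 2 ones (place-value notation) → 2 (decimal)
Convert 0x3 (hexadecimal) → 3 (decimal)
Compute 2 ^ 3 = 8
8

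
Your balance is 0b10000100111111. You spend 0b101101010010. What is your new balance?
Convert 0b10000100111111 (binary) → 8192 + 256 + 32 + 16 + 8 + 4 + 2 + 1 = 8511 (decimal)
Convert 0b101101010010 (binary) → 2048 + 512 + 256 + 64 + 16 + 2 = 2898 (decimal)
Compute 8511 - 2898 = 5613
5613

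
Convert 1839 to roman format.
Convert 1839 (decimal) → 1839 = 1000 + 500 + 100 + 100 + 100 + 10 + 10 + 10 + 9 → MDCCCXXXIX (Roman numeral)
MDCCCXXXIX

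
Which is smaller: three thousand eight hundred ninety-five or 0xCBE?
Convert three thousand eight hundred ninety-five (English words) → 3×1000 + 8×100 + 95 = 3895 (decimal)
Convert 0xCBE (hexadecimal) → 12×256 + 11×16 + 14 = 3262 (decimal)
Compare 3895 vs 3262: smaller = 3262
3262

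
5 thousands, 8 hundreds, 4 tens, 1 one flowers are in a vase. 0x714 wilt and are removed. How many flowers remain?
Convert 5 thousands, 8 hundreds, 4 tens, 1 one (place-value notation) → 5×1000 + 8×100 + 4×10 + 1 = 5841 (decimal)
Convert 0x714 (hexadecimal) → 7×256 + 1×16 + 4 = 1812 (decimal)
Compute 5841 - 1812 = 4029
4029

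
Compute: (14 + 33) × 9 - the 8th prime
Convert the 8th prime (prime index) → 19 (decimal)
Expression in decimal: (14 + 33) × 9 - 19
Parentheses first: 14 + 33 = 47
Multiply: 47 × 9 = 423
Subtract: 423 - 19 = 404
404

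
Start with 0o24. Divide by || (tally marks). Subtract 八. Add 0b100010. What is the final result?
Convert 0o24 (octal) → 2×8 + 4 = 20 (decimal)
Start: 20
Convert || (tally marks) → 2 (decimal)
20 ÷ 2 = 10
Convert 八 (Chinese numeral) → 8 (decimal)
10 - 8 = 2
Convert 0b100010 (binary) → 32 + 2 = 34 (decimal)
2 + 34 = 36
36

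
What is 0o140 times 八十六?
Convert 0o140 (octal) → 1×64 + 4×8 = 96 (decimal)
Convert 八十六 (Chinese numeral) → 8×10 + 6 = 86 (decimal)
Compute 96 × 86 = 8256
8256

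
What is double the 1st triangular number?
The 1st triangular number = 1×2/2 = 1
Compute 1 × 2 = 2
2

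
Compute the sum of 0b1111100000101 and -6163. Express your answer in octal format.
Convert 0b1111100000101 (binary) → 4096 + 2048 + 1024 + 512 + 256 + 4 + 1 = 7941 (decimal)
Compute 7941 + -6163 = 1778
Convert 1778 (decimal) → 1778 = 3×512 + 3×64 + 6×8 + 2 → 0o3362 (octal)
0o3362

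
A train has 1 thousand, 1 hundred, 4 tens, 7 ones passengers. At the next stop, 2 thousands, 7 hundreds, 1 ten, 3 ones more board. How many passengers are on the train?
Convert 1 thousand, 1 hundred, 4 tens, 7 ones (place-value notation) → 1×1000 + 1×100 + 4×10 + 7 = 1147 (decimal)
Convert 2 thousands, 7 hundreds, 1 ten, 3 ones (place-value notation) → 2×1000 + 7×100 + 1×10 + 3 = 2713 (decimal)
Compute 1147 + 2713 = 3860
3860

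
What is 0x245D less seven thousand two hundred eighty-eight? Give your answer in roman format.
Convert 0x245D (hexadecimal) → 2×4096 + 4×256 + 5×16 + 13 = 9309 (decimal)
Convert seven thousand two hundred eighty-eight (English words) → 7×1000 + 2×100 + 88 = 7288 (decimal)
Compute 9309 - 7288 = 2021
Convert 2021 (decimal) → 2021 = 1000 + 1000 + 10 + 10 + 1 → MMXXI (Roman numeral)
MMXXI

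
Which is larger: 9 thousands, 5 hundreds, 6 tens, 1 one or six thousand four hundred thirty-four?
Convert 9 thousands, 5 hundreds, 6 tens, 1 one (place-value notation) → 9×1000 + 5×100 + 6×10 + 1 = 9561 (decimal)
Convert six thousand four hundred thirty-four (English words) → 6×1000 + 4×100 + 34 = 6434 (decimal)
Compare 9561 vs 6434: larger = 9561
9561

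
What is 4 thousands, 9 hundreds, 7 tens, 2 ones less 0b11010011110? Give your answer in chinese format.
Convert 4 thousands, 9 hundreds, 7 tens, 2 ones (place-value notation) → 4×1000 + 9×100 + 7×10 + 2 = 4972 (decimal)
Convert 0b11010011110 (binary) → 1024 + 512 + 128 + 16 + 8 + 4 + 2 = 1694 (decimal)
Compute 4972 - 1694 = 3278
Convert 3278 (decimal) → 3278 = 3×1000 + 2×100 + 7×10 + 8 → 三千二百七十八 (Chinese numeral)
三千二百七十八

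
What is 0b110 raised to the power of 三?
Convert 0b110 (binary) → 4 + 2 = 6 (decimal)
Convert 三 (Chinese numeral) → 3 (decimal)
Compute 6 ^ 3 = 216
216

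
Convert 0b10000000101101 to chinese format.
Convert 0b10000000101101 (binary) → 8192 + 32 + 8 + 4 + 1 = 8237 (decimal)
Convert 8237 (decimal) → 8237 = 8×1000 + 2×100 + 3×10 + 7 → 八千二百三十七 (Chinese numeral)
八千二百三十七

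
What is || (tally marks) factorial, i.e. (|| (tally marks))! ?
Convert || (tally marks) → 2 (decimal)
Compute 2! = 2
2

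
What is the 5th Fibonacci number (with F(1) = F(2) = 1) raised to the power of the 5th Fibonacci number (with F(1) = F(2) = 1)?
Convert the 5th Fibonacci number (with F(1) = F(2) = 1) (Fibonacci index) → 1, 1, 2, 3, 5 → 5 (decimal)
Convert the 5th Fibonacci number (with F(1) = F(2) = 1) (Fibonacci index) → 1, 1, 2, 3, 5 → 5 (decimal)
Compute 5 ^ 5 = 3125
3125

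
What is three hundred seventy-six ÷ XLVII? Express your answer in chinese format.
Convert three hundred seventy-six (English words) → 3×100 + 76 = 376 (decimal)
Convert XLVII (Roman numeral) → 40 + 5 + 1 + 1 = 47 (decimal)
Compute 376 ÷ 47 = 8
Convert 8 (decimal) → 八 (Chinese numeral)
八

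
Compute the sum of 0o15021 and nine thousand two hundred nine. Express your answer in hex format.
Convert 0o15021 (octal) → 1×4096 + 5×512 + 2×8 + 1 = 6673 (decimal)
Convert nine thousand two hundred nine (English words) → 9×1000 + 2×100 + 9 = 9209 (decimal)
Compute 6673 + 9209 = 15882
Convert 15882 (decimal) → 15882 = 3×4096 + 14×256 + 10 → 0x3E0A (hexadecimal)
0x3E0A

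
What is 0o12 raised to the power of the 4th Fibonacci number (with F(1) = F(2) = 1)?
Convert 0o12 (octal) → 1×8 + 2 = 10 (decimal)
Convert the 4th Fibonacci number (with F(1) = F(2) = 1) (Fibonacci index) → 1, 1, 2, 3 → 3 (decimal)
Compute 10 ^ 3 = 1000
1000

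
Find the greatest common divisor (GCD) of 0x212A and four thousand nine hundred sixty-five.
Convert 0x212A (hexadecimal) → 2×4096 + 1×256 + 2×16 + 10 = 8490 (decimal)
Convert four thousand nine hundred sixty-five (English words) → 4×1000 + 9×100 + 65 = 4965 (decimal)
Compute gcd(8490, 4965) = 15
15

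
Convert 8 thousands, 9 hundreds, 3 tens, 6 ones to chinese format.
Convert 8 thousands, 9 hundreds, 3 tens, 6 ones (place-value notation) → 8×1000 + 9×100 + 3×10 + 6 = 8936 (decimal)
Convert 8936 (decimal) → 8936 = 8×1000 + 9×100 + 3×10 + 6 → 八千九百三十六 (Chinese numeral)
八千九百三十六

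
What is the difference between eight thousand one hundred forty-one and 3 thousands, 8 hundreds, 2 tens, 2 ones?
Convert eight thousand one hundred forty-one (English words) → 8×1000 + 1×100 + 41 = 8141 (decimal)
Convert 3 thousands, 8 hundreds, 2 tens, 2 ones (place-value notation) → 3×1000 + 8×100 + 2×10 + 2 = 3822 (decimal)
Difference: |8141 - 3822| = 4319
4319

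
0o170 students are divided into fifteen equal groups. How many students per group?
Convert 0o170 (octal) → 1×64 + 7×8 = 120 (decimal)
Convert fifteen (English words) → 15 (decimal)
Compute 120 ÷ 15 = 8
8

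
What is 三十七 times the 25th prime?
Convert 三十七 (Chinese numeral) → 3×10 + 7 = 37 (decimal)
Convert the 25th prime (prime index) → 97 (decimal)
Compute 37 × 97 = 3589
3589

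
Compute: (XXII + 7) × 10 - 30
Convert XXII (Roman numeral) → 10 + 10 + 1 + 1 = 22 (decimal)
Expression in decimal: (22 + 7) × 10 - 30
Parentheses first: 22 + 7 = 29
Multiply: 29 × 10 = 290
Subtract: 290 - 30 = 260
260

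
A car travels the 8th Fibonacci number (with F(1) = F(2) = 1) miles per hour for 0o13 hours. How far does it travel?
Convert the 8th Fibonacci number (with F(1) = F(2) = 1) (Fibonacci index) → 1, 1, 2, 3, 5, 8, 13, 21 → 21 (decimal)
Convert 0o13 (octal) → 1×8 + 3 = 11 (decimal)
Compute 21 × 11 = 231
231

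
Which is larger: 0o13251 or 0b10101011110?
Convert 0o13251 (octal) → 1×4096 + 3×512 + 2×64 + 5×8 + 1 = 5801 (decimal)
Convert 0b10101011110 (binary) → 1024 + 256 + 64 + 16 + 8 + 4 + 2 = 1374 (decimal)
Compare 5801 vs 1374: larger = 5801
5801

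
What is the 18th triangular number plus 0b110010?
The 18th triangular number = 18×19/2 = 171
Convert 0b110010 (binary) → 32 + 16 + 2 = 50 (decimal)
Compute 171 + 50 = 221
221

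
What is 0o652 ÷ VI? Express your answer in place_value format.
Convert 0o652 (octal) → 6×64 + 5×8 + 2 = 426 (decimal)
Convert VI (Roman numeral) → 5 + 1 = 6 (decimal)
Compute 426 ÷ 6 = 71
Convert 71 (decimal) → 71 = 7×10 + 1 → 7 tens, 1 one (place-value notation)
7 tens, 1 one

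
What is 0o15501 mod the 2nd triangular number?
Convert 0o15501 (octal) → 1×4096 + 5×512 + 5×64 + 1 = 6977 (decimal)
Convert the 2nd triangular number (triangular index) → 2×3/2 = 3 (decimal)
Compute 6977 mod 3 = 2
2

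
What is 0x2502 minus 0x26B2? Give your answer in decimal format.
Convert 0x2502 (hexadecimal) → 2×4096 + 5×256 + 2 = 9474 (decimal)
Convert 0x26B2 (hexadecimal) → 2×4096 + 6×256 + 11×16 + 2 = 9906 (decimal)
Compute 9474 - 9906 = -432
-432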